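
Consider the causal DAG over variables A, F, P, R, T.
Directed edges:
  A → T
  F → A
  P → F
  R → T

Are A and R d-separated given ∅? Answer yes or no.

Yes — A ⊥ R | ∅.

Bayes-Ball from A | ∅ reaches {F,P,T}.
R ∉ reach(A|∅) ⇒ A ⊥ R | ∅.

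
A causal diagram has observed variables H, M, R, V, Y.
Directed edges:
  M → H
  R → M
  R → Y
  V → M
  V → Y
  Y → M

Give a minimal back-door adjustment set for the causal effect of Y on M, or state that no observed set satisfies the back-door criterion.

Y→M: minimal back-door set {R, V}.

desc(Y)\{Y}={H,M}; candidates ⊆ {R,V}.
size 0: {}; under {} Y still reaches {H,M,R,V} ∋ M.
size 1: {R}, {V}; under {R} Y still reaches {H,M,V} ∋ M.
{R,V}: Y⊥M given {R,V} in G with Y→· removed — back-door holds.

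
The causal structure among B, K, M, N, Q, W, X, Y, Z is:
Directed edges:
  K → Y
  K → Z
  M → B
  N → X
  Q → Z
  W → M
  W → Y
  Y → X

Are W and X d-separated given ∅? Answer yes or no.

No — W and X are d-connected given ∅.

Bayes-Ball from W | ∅ reaches {B,M,X,Y}.
X ∈ reach(W|∅) ⇒ W ⊥̸ X | ∅.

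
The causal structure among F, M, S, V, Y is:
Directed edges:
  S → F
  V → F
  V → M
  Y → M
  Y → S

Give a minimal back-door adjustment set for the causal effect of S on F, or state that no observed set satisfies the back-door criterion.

desc(S)\{S}={F}; candidates ⊆ {M,V,Y}.
∅: S⊥F given ∅ in G with S→· removed — back-door holds.

S→F: minimal back-door set ∅.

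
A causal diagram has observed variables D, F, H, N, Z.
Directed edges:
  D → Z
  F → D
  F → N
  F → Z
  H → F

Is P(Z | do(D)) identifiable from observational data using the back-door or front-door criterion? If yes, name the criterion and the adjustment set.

P(Z|do(D)): backdoor, adjust for {F}.

desc(D)\{D}={Z}; candidates ⊆ {F,H,N}.
size 0: {}; under {} D still reaches {F,H,N,Z} ∋ Z.
{F}: D⊥Z given {F} in G with D→· removed — back-door holds.
P(Z|do(D)) = Σ_{F} P(Z|D,F)·P(F).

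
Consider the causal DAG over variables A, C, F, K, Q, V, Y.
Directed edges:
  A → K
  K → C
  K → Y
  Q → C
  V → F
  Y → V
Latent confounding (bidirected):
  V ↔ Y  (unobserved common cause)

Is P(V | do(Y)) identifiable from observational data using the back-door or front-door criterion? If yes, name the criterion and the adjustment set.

desc(Y)\{Y}={F,V}; candidates ⊆ {A,C,K,Q}.
Y↔V: latent back-door arc(s) into Y.
size 0: {}; under {} Y still reaches {A,C,F,K,V} ∋ V.
size 1: {A}, {C}, {K} …(+1); under {A} Y still reaches {C,F,K,V} ∋ V.
size 2: {A,C}, {A,K}, {A,Q} …(+3); under {A,C} Y still reaches {F,K,Q,V} ∋ V.
Y↔V cannot be blocked by any observed set — no back-door set.
No mediator lies on a directed Y→…→V path.
Neither criterion identifies P(V|do(Y)) in this graph.

P(V|do(Y)): not identifiable (no BD/FD set).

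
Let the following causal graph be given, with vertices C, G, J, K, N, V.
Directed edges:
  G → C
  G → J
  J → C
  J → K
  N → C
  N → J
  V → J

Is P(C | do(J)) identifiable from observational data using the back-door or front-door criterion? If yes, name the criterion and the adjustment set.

P(C|do(J)): backdoor, adjust for {G, N}.

desc(J)\{J}={C,K}; candidates ⊆ {G,N,V}.
size 0: {}; under {} J still reaches {C,G,N,V} ∋ C.
size 1: {G}, {N}, {V}; under {G} J still reaches {C,N,V} ∋ C.
{G,N}: J⊥C given {G,N} in G with J→· removed — back-door holds.
P(C|do(J)) = Σ_{G,N} P(C|J,G,N)·P(G,N).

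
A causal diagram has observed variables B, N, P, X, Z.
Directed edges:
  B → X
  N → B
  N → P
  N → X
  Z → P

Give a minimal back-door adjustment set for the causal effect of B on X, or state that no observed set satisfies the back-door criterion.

desc(B)\{B}={X}; candidates ⊆ {N,P,Z}.
size 0: {}; under {} B still reaches {N,P,X} ∋ X.
{N}: B⊥X given {N} in G with B→· removed — back-door holds.

B→X: minimal back-door set {N}.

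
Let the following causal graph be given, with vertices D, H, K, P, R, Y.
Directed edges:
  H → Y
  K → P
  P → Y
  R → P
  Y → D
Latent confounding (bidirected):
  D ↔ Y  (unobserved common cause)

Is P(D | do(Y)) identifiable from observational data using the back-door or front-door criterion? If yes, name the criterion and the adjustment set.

P(D|do(Y)): not identifiable (no BD/FD set).

desc(Y)\{Y}={D}; candidates ⊆ {H,K,P,R}.
Y↔D: latent back-door arc(s) into Y.
size 0: {}; under {} Y still reaches {D,H,K,P,R} ∋ D.
size 1: {H}, {K}, {P} …(+1); under {H} Y still reaches {D,K,P,R} ∋ D.
size 2: {H,K}, {H,P}, {H,R} …(+3); under {H,K} Y still reaches {D,P,R} ∋ D.
Y↔D cannot be blocked by any observed set — no back-door set.
No mediator lies on a directed Y→…→D path.
Neither criterion identifies P(D|do(Y)) in this graph.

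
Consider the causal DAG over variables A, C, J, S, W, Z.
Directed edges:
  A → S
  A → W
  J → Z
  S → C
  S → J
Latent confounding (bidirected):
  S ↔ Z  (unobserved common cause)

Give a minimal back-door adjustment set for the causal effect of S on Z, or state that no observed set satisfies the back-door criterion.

desc(S)\{S}={C,J,Z}; candidates ⊆ {A,W}.
S↔Z: latent back-door arc(s) into S.
size 0: {}; under {} S still reaches {A,W,Z} ∋ Z.
size 1: {A}, {W}; under {A} S still reaches {Z} ∋ Z.
size 2: {A,W}; under {A,W} S still reaches {Z} ∋ Z.
S↔Z cannot be blocked by any observed set — no back-door set.

S→Z: no observed back-door set.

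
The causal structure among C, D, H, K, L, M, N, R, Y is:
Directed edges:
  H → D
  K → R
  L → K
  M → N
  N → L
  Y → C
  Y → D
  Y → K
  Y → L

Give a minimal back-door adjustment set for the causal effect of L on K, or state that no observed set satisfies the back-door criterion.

L→K: minimal back-door set {Y}.

desc(L)\{L}={K,R}; candidates ⊆ {C,D,H,M,N,Y}.
size 0: {}; under {} L still reaches {C,D,K,M,N,R,Y} ∋ K.
{Y}: L⊥K given {Y} in G with L→· removed — back-door holds.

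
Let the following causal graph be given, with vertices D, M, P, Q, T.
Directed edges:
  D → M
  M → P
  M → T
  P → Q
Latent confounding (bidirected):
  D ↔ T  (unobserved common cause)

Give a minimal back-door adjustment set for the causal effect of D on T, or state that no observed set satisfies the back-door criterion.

D→T: no observed back-door set.

desc(D)\{D}={M,P,Q,T}; candidates ⊆ {—}.
D↔T: latent back-door arc(s) into D.
size 0: {}; under {} D still reaches {T} ∋ T.
D↔T cannot be blocked by any observed set — no back-door set.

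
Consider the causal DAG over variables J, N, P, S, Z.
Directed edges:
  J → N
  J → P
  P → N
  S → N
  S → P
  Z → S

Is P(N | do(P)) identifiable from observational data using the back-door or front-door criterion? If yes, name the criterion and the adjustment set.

desc(P)\{P}={N}; candidates ⊆ {J,S,Z}.
size 0: {}; under {} P still reaches {J,N,S,Z} ∋ N.
size 1: {J}, {S}, {Z}; under {J} P still reaches {N,S,Z} ∋ N.
{J,S}: P⊥N given {J,S} in G with P→· removed — back-door holds.
P(N|do(P)) = Σ_{J,S} P(N|P,J,S)·P(J,S).

P(N|do(P)): backdoor, adjust for {J, S}.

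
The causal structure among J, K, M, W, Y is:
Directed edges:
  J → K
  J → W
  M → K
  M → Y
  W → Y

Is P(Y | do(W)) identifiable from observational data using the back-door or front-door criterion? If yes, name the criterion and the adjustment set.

P(Y|do(W)): backdoor, adjust for ∅.

desc(W)\{W}={Y}; candidates ⊆ {J,K,M}.
∅: W⊥Y given ∅ in G with W→· removed — back-door holds.
P(Y|do(W)) = P(Y|W) — no adjustment needed.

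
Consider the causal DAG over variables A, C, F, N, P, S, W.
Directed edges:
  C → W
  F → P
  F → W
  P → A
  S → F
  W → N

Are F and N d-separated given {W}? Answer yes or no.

Yes — F ⊥ N | {W}.

Bayes-Ball from F | {W} reaches {A,C,P,S}.
N ∉ reach(F|{W}) ⇒ F ⊥ N | {W}.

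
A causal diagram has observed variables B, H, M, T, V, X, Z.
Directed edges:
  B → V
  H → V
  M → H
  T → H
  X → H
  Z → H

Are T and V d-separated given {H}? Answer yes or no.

Bayes-Ball from T | {H} reaches {M,X,Z}.
V ∉ reach(T|{H}) ⇒ T ⊥ V | {H}.

Yes — T ⊥ V | {H}.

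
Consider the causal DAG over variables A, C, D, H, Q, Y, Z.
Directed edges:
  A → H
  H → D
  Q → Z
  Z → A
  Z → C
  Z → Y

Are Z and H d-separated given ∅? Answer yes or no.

Bayes-Ball from Z | ∅ reaches {A,C,D,H,Q,Y}.
H ∈ reach(Z|∅) ⇒ Z ⊥̸ H | ∅.

No — Z and H are d-connected given ∅.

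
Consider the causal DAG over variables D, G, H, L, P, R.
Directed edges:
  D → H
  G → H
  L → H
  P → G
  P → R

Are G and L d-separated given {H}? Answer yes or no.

No — G and L are d-connected given {H}.

Bayes-Ball from G | {H} reaches {D,L,P,R}.
L ∈ reach(G|{H}) ⇒ G ⊥̸ L | {H}.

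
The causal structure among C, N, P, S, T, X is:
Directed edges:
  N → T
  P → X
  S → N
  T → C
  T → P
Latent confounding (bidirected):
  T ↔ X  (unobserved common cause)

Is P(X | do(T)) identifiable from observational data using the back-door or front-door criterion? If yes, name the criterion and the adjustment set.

desc(T)\{T}={C,P,X}; candidates ⊆ {N,S}.
T↔X: latent back-door arc(s) into T.
size 0: {}; under {} T still reaches {N,S,X} ∋ X.
size 1: {N}, {S}; under {N} T still reaches {X} ∋ X.
size 2: {N,S}; under {N,S} T still reaches {X} ∋ X.
T↔X cannot be blocked by any observed set — no back-door set.
{P}: (i) intercepts every directed T→X path; (ii) no back-door T→{P}; (iii) {T} blocks every back-door {P}→X. Front-door holds.
P(X|do(T)) = Σ_{P} P(P|T) Σ_{T'} P(X|P,T')P(T').

P(X|do(T)): frontdoor, adjust for {P}.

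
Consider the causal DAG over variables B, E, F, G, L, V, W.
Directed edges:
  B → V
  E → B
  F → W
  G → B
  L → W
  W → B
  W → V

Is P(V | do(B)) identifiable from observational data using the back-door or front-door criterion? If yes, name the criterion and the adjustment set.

desc(B)\{B}={V}; candidates ⊆ {E,F,G,L,W}.
size 0: {}; under {} B still reaches {E,F,G,L,V,W} ∋ V.
{W}: B⊥V given {W} in G with B→· removed — back-door holds.
P(V|do(B)) = Σ_{W} P(V|B,W)·P(W).

P(V|do(B)): backdoor, adjust for {W}.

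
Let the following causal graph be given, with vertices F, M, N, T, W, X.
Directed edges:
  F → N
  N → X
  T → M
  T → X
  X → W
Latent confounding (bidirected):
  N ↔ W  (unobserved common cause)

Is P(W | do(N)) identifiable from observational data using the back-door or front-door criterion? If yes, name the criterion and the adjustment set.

desc(N)\{N}={W,X}; candidates ⊆ {F,M,T}.
N↔W: latent back-door arc(s) into N.
size 0: {}; under {} N still reaches {F,W} ∋ W.
size 1: {F}, {M}, {T}; under {F} N still reaches {W} ∋ W.
size 2: {F,M}, {F,T}, {M,T}; under {F,M} N still reaches {W} ∋ W.
N↔W cannot be blocked by any observed set — no back-door set.
{X}: (i) intercepts every directed N→W path; (ii) no back-door N→{X}; (iii) {N} blocks every back-door {X}→W. Front-door holds.
P(W|do(N)) = Σ_{X} P(X|N) Σ_{N'} P(W|X,N')P(N').

P(W|do(N)): frontdoor, adjust for {X}.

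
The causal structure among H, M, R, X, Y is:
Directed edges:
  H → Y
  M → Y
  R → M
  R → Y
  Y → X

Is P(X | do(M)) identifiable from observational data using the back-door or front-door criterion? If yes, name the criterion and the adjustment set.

P(X|do(M)): backdoor, adjust for {R}.

desc(M)\{M}={X,Y}; candidates ⊆ {H,R}.
size 0: {}; under {} M still reaches {R,X,Y} ∋ X.
{R}: M⊥X given {R} in G with M→· removed — back-door holds.
P(X|do(M)) = Σ_{R} P(X|M,R)·P(R).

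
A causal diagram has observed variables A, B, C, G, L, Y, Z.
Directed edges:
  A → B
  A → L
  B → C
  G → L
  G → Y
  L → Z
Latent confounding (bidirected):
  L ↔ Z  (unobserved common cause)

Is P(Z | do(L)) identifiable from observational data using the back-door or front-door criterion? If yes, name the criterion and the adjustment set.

desc(L)\{L}={Z}; candidates ⊆ {A,B,C,G,Y}.
L↔Z: latent back-door arc(s) into L.
size 0: {}; under {} L still reaches {A,B,C,G,Y,Z} ∋ Z.
size 1: {A}, {B}, {C} …(+2); under {A} L still reaches {G,Y,Z} ∋ Z.
size 2: {A,B}, {A,C}, {A,G} …(+7); under {A,B} L still reaches {G,Y,Z} ∋ Z.
L↔Z cannot be blocked by any observed set — no back-door set.
No mediator lies on a directed L→…→Z path.
Neither criterion identifies P(Z|do(L)) in this graph.

P(Z|do(L)): not identifiable (no BD/FD set).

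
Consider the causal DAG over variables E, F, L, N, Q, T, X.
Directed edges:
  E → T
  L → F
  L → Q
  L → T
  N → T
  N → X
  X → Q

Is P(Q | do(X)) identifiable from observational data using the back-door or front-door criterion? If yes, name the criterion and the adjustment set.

desc(X)\{X}={Q}; candidates ⊆ {E,F,L,N,T}.
∅: X⊥Q given ∅ in G with X→· removed — back-door holds.
P(Q|do(X)) = P(Q|X) — no adjustment needed.

P(Q|do(X)): backdoor, adjust for ∅.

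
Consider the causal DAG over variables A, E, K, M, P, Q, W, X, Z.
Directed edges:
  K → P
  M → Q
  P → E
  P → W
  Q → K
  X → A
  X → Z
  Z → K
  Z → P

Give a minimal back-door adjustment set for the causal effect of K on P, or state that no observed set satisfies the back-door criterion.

K→P: minimal back-door set {Z}.

desc(K)\{K}={E,P,W}; candidates ⊆ {A,M,Q,X,Z}.
size 0: {}; under {} K still reaches {A,E,M,P,Q,W,X,Z} ∋ P.
{Z}: K⊥P given {Z} in G with K→· removed — back-door holds.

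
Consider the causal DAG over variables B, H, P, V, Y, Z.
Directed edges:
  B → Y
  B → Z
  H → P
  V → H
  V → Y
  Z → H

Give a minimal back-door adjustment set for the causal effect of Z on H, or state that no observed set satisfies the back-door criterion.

Z→H: minimal back-door set ∅.

desc(Z)\{Z}={H,P}; candidates ⊆ {B,V,Y}.
∅: Z⊥H given ∅ in G with Z→· removed — back-door holds.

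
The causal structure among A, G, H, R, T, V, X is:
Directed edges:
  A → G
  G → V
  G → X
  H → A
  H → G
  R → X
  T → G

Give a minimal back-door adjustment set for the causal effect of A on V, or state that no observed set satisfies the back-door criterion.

A→V: minimal back-door set {H}.

desc(A)\{A}={G,V,X}; candidates ⊆ {H,R,T}.
size 0: {}; under {} A still reaches {G,H,V,X} ∋ V.
{H}: A⊥V given {H} in G with A→· removed — back-door holds.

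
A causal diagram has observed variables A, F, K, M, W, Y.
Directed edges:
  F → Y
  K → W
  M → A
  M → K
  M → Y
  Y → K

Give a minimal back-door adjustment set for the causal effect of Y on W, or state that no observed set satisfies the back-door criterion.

desc(Y)\{Y}={K,W}; candidates ⊆ {A,F,M}.
size 0: {}; under {} Y still reaches {A,F,K,M,W} ∋ W.
{M}: Y⊥W given {M} in G with Y→· removed — back-door holds.

Y→W: minimal back-door set {M}.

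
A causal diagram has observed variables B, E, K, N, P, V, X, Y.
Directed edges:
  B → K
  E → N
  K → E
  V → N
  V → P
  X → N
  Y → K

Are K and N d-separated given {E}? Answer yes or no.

Yes — K ⊥ N | {E}.

Bayes-Ball from K | {E} reaches {B,Y}.
N ∉ reach(K|{E}) ⇒ K ⊥ N | {E}.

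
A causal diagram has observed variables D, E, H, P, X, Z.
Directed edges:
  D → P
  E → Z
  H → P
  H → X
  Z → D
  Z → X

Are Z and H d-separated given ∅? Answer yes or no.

Bayes-Ball from Z | ∅ reaches {D,E,P,X}.
H ∉ reach(Z|∅) ⇒ Z ⊥ H | ∅.

Yes — Z ⊥ H | ∅.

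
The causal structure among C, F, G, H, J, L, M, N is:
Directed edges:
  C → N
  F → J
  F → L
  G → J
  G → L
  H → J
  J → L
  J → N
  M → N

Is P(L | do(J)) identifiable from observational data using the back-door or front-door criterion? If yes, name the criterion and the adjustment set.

desc(J)\{J}={L,N}; candidates ⊆ {C,F,G,H,M}.
size 0: {}; under {} J still reaches {F,G,H,L} ∋ L.
size 1: {C}, {F}, {G} …(+2); under {C} J still reaches {F,G,H,L} ∋ L.
{F,G}: J⊥L given {F,G} in G with J→· removed — back-door holds.
P(L|do(J)) = Σ_{F,G} P(L|J,F,G)·P(F,G).

P(L|do(J)): backdoor, adjust for {F, G}.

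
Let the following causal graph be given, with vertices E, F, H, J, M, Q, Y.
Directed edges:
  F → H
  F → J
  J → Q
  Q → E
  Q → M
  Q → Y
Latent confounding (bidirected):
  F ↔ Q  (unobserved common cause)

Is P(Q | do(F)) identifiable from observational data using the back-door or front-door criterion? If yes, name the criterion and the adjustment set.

desc(F)\{F}={E,H,J,M,Q,Y}; candidates ⊆ {—}.
F↔Q: latent back-door arc(s) into F.
size 0: {}; under {} F still reaches {E,M,Q,Y} ∋ Q.
F↔Q cannot be blocked by any observed set — no back-door set.
{J}: (i) intercepts every directed F→Q path; (ii) no back-door F→{J}; (iii) {F} blocks every back-door {J}→Q. Front-door holds.
P(Q|do(F)) = Σ_{J} P(J|F) Σ_{F'} P(Q|J,F')P(F').

P(Q|do(F)): frontdoor, adjust for {J}.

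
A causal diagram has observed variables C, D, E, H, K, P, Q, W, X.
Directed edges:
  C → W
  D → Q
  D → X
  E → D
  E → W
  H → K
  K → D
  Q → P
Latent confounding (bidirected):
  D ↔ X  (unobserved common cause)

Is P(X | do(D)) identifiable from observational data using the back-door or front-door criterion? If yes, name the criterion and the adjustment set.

P(X|do(D)): not identifiable (no BD/FD set).

desc(D)\{D}={P,Q,X}; candidates ⊆ {C,E,H,K,W}.
D↔X: latent back-door arc(s) into D.
size 0: {}; under {} D still reaches {E,H,K,W,X} ∋ X.
size 1: {C}, {E}, {H} …(+2); under {C} D still reaches {E,H,K,W,X} ∋ X.
size 2: {C,E}, {C,H}, {C,K} …(+7); under {C,E} D still reaches {H,K,X} ∋ X.
D↔X cannot be blocked by any observed set — no back-door set.
No mediator lies on a directed D→…→X path.
Neither criterion identifies P(X|do(D)) in this graph.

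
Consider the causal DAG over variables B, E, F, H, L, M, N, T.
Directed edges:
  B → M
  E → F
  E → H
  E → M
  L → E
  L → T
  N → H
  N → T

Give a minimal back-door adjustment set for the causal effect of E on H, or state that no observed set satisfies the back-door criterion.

E→H: minimal back-door set ∅.

desc(E)\{E}={F,H,M}; candidates ⊆ {B,L,N,T}.
∅: E⊥H given ∅ in G with E→· removed — back-door holds.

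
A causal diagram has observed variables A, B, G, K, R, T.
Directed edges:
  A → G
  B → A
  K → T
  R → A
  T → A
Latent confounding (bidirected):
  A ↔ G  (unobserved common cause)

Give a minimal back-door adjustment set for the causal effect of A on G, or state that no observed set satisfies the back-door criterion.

desc(A)\{A}={G}; candidates ⊆ {B,K,R,T}.
A↔G: latent back-door arc(s) into A.
size 0: {}; under {} A still reaches {B,G,K,R,T} ∋ G.
size 1: {B}, {K}, {R} …(+1); under {B} A still reaches {G,K,R,T} ∋ G.
size 2: {B,K}, {B,R}, {B,T} …(+3); under {B,K} A still reaches {G,R,T} ∋ G.
A↔G cannot be blocked by any observed set — no back-door set.

A→G: no observed back-door set.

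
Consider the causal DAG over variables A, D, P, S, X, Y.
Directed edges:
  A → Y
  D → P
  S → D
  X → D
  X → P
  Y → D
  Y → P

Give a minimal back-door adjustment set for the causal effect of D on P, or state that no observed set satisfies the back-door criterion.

D→P: minimal back-door set {X, Y}.

desc(D)\{D}={P}; candidates ⊆ {A,S,X,Y}.
size 0: {}; under {} D still reaches {A,P,S,X,Y} ∋ P.
size 1: {A}, {S}, {X} …(+1); under {A} D still reaches {P,S,X,Y} ∋ P.
{X,Y}: D⊥P given {X,Y} in G with D→· removed — back-door holds.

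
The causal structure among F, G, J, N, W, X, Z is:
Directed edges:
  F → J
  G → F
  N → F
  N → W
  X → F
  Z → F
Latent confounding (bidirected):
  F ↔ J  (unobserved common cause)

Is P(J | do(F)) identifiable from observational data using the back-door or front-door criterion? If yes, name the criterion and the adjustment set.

desc(F)\{F}={J}; candidates ⊆ {G,N,W,X,Z}.
F↔J: latent back-door arc(s) into F.
size 0: {}; under {} F still reaches {G,J,N,W,X,Z} ∋ J.
size 1: {G}, {N}, {W} …(+2); under {G} F still reaches {J,N,W,X,Z} ∋ J.
size 2: {G,N}, {G,W}, {G,X} …(+7); under {G,N} F still reaches {J,X,Z} ∋ J.
F↔J cannot be blocked by any observed set — no back-door set.
No mediator lies on a directed F→…→J path.
Neither criterion identifies P(J|do(F)) in this graph.

P(J|do(F)): not identifiable (no BD/FD set).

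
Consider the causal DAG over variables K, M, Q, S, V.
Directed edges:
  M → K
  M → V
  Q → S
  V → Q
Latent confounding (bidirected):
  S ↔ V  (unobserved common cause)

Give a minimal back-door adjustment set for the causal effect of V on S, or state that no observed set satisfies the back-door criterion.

V→S: no observed back-door set.

desc(V)\{V}={Q,S}; candidates ⊆ {K,M}.
V↔S: latent back-door arc(s) into V.
size 0: {}; under {} V still reaches {K,M,S} ∋ S.
size 1: {K}, {M}; under {K} V still reaches {M,S} ∋ S.
size 2: {K,M}; under {K,M} V still reaches {S} ∋ S.
V↔S cannot be blocked by any observed set — no back-door set.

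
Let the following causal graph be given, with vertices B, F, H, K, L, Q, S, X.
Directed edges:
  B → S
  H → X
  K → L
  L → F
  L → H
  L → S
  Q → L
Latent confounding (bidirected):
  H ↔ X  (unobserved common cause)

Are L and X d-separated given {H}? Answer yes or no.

Bayes-Ball from L | {H} reaches {F,K,Q,S,X}.
X ∈ reach(L|{H}) ⇒ L ⊥̸ X | {H}.

No — L and X are d-connected given {H}.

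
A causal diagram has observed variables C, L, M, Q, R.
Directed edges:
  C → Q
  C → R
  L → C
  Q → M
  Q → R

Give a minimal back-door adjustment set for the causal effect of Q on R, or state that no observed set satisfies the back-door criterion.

Q→R: minimal back-door set {C}.

desc(Q)\{Q}={M,R}; candidates ⊆ {C,L}.
size 0: {}; under {} Q still reaches {C,L,R} ∋ R.
{C}: Q⊥R given {C} in G with Q→· removed — back-door holds.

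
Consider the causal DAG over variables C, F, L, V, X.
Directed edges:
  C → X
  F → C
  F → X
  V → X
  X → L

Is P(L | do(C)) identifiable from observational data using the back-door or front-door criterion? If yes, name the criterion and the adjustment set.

desc(C)\{C}={L,X}; candidates ⊆ {F,V}.
size 0: {}; under {} C still reaches {F,L,X} ∋ L.
{F}: C⊥L given {F} in G with C→· removed — back-door holds.
P(L|do(C)) = Σ_{F} P(L|C,F)·P(F).

P(L|do(C)): backdoor, adjust for {F}.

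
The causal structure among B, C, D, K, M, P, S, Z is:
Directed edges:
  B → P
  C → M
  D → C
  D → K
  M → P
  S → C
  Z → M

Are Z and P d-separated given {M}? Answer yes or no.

Bayes-Ball from Z | {M} reaches {C,D,K,S}.
P ∉ reach(Z|{M}) ⇒ Z ⊥ P | {M}.

Yes — Z ⊥ P | {M}.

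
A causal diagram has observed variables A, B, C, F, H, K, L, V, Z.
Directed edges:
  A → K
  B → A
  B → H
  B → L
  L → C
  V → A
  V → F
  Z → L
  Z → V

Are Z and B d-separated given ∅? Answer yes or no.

Yes — Z ⊥ B | ∅.

Bayes-Ball from Z | ∅ reaches {A,C,F,K,L,V}.
B ∉ reach(Z|∅) ⇒ Z ⊥ B | ∅.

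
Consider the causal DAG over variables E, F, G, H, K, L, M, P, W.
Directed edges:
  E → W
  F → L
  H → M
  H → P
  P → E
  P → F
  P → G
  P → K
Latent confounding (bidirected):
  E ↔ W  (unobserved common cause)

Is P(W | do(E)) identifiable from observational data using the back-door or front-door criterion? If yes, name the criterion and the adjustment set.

P(W|do(E)): not identifiable (no BD/FD set).

desc(E)\{E}={W}; candidates ⊆ {F,G,H,K,L,M,P}.
E↔W: latent back-door arc(s) into E.
size 0: {}; under {} E still reaches {F,G,H,K,L,M,P,W} ∋ W.
size 1: {F}, {G}, {H} …(+4); under {F} E still reaches {G,H,K,M,P,W} ∋ W.
size 2: {F,G}, {F,H}, {F,K} …(+18); under {F,G} E still reaches {H,K,M,P,W} ∋ W.
E↔W cannot be blocked by any observed set — no back-door set.
No mediator lies on a directed E→…→W path.
Neither criterion identifies P(W|do(E)) in this graph.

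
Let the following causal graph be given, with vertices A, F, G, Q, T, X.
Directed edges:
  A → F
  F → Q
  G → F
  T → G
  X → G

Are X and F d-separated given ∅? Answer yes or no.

Bayes-Ball from X | ∅ reaches {F,G,Q}.
F ∈ reach(X|∅) ⇒ X ⊥̸ F | ∅.

No — X and F are d-connected given ∅.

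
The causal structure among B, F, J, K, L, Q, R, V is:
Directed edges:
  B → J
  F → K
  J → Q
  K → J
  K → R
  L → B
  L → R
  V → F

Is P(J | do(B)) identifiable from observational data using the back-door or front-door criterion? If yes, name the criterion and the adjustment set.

P(J|do(B)): backdoor, adjust for ∅.

desc(B)\{B}={J,Q}; candidates ⊆ {F,K,L,R,V}.
∅: B⊥J given ∅ in G with B→· removed — back-door holds.
P(J|do(B)) = P(J|B) — no adjustment needed.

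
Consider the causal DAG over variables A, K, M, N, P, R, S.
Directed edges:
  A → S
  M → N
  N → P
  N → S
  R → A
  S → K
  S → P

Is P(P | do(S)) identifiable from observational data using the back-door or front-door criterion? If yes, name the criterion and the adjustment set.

P(P|do(S)): backdoor, adjust for {N}.

desc(S)\{S}={K,P}; candidates ⊆ {A,M,N,R}.
size 0: {}; under {} S still reaches {A,M,N,P,R} ∋ P.
{N}: S⊥P given {N} in G with S→· removed — back-door holds.
P(P|do(S)) = Σ_{N} P(P|S,N)·P(N).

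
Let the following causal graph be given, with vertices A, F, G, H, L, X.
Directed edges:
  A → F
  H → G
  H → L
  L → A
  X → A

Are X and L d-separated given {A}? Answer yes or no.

No — X and L are d-connected given {A}.

Bayes-Ball from X | {A} reaches {G,H,L}.
L ∈ reach(X|{A}) ⇒ X ⊥̸ L | {A}.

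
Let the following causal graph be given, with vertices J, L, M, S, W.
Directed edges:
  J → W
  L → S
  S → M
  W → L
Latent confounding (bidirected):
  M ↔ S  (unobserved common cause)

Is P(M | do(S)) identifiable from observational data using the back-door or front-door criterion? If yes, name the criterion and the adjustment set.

desc(S)\{S}={M}; candidates ⊆ {J,L,W}.
S↔M: latent back-door arc(s) into S.
size 0: {}; under {} S still reaches {J,L,M,W} ∋ M.
size 1: {J}, {L}, {W}; under {J} S still reaches {L,M,W} ∋ M.
size 2: {J,L}, {J,W}, {L,W}; under {J,L} S still reaches {M} ∋ M.
S↔M cannot be blocked by any observed set — no back-door set.
No mediator lies on a directed S→…→M path.
Neither criterion identifies P(M|do(S)) in this graph.

P(M|do(S)): not identifiable (no BD/FD set).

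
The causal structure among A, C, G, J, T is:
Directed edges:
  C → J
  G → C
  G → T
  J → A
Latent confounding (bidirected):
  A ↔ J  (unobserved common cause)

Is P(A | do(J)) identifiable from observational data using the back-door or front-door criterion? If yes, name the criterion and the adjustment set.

P(A|do(J)): not identifiable (no BD/FD set).

desc(J)\{J}={A}; candidates ⊆ {C,G,T}.
J↔A: latent back-door arc(s) into J.
size 0: {}; under {} J still reaches {A,C,G,T} ∋ A.
size 1: {C}, {G}, {T}; under {C} J still reaches {A} ∋ A.
size 2: {C,G}, {C,T}, {G,T}; under {C,G} J still reaches {A} ∋ A.
J↔A cannot be blocked by any observed set — no back-door set.
No mediator lies on a directed J→…→A path.
Neither criterion identifies P(A|do(J)) in this graph.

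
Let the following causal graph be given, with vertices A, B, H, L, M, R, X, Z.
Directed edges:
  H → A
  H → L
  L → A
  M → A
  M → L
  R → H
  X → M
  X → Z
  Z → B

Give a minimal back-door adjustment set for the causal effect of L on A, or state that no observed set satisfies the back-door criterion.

desc(L)\{L}={A}; candidates ⊆ {B,H,M,R,X,Z}.
size 0: {}; under {} L still reaches {A,B,H,M,R,X,Z} ∋ A.
size 1: {B}, {H}, {M} …(+3); under {B} L still reaches {A,H,M,R,X,Z} ∋ A.
{H,M}: L⊥A given {H,M} in G with L→· removed — back-door holds.

L→A: minimal back-door set {H, M}.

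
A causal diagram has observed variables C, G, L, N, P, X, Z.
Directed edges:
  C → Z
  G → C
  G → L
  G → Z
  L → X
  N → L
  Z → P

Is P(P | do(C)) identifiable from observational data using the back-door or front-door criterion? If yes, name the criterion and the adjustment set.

desc(C)\{C}={P,Z}; candidates ⊆ {G,L,N,X}.
size 0: {}; under {} C still reaches {G,L,P,X,Z} ∋ P.
{G}: C⊥P given {G} in G with C→· removed — back-door holds.
P(P|do(C)) = Σ_{G} P(P|C,G)·P(G).

P(P|do(C)): backdoor, adjust for {G}.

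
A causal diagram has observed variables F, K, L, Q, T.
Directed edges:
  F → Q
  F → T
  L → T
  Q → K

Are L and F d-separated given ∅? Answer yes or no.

Yes — L ⊥ F | ∅.

Bayes-Ball from L | ∅ reaches {T}.
F ∉ reach(L|∅) ⇒ L ⊥ F | ∅.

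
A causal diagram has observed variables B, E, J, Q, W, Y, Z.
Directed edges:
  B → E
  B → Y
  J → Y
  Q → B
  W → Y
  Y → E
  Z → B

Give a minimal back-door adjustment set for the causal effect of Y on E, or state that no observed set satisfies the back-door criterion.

desc(Y)\{Y}={E}; candidates ⊆ {B,J,Q,W,Z}.
size 0: {}; under {} Y still reaches {B,E,J,Q,W,Z} ∋ E.
{B}: Y⊥E given {B} in G with Y→· removed — back-door holds.

Y→E: minimal back-door set {B}.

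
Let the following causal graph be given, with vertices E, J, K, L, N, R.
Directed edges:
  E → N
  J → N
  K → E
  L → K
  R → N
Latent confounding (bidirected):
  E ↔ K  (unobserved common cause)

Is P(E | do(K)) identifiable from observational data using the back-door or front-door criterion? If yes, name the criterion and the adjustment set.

P(E|do(K)): not identifiable (no BD/FD set).

desc(K)\{K}={E,N}; candidates ⊆ {J,L,R}.
K↔E: latent back-door arc(s) into K.
size 0: {}; under {} K still reaches {E,L,N} ∋ E.
size 1: {J}, {L}, {R}; under {J} K still reaches {E,L,N} ∋ E.
size 2: {J,L}, {J,R}, {L,R}; under {J,L} K still reaches {E,N} ∋ E.
K↔E cannot be blocked by any observed set — no back-door set.
No mediator lies on a directed K→…→E path.
Neither criterion identifies P(E|do(K)) in this graph.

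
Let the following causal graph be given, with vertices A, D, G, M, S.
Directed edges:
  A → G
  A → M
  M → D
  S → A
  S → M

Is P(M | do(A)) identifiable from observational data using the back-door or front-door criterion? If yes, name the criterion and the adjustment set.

desc(A)\{A}={D,G,M}; candidates ⊆ {S}.
size 0: {}; under {} A still reaches {D,M,S} ∋ M.
{S}: A⊥M given {S} in G with A→· removed — back-door holds.
P(M|do(A)) = Σ_{S} P(M|A,S)·P(S).

P(M|do(A)): backdoor, adjust for {S}.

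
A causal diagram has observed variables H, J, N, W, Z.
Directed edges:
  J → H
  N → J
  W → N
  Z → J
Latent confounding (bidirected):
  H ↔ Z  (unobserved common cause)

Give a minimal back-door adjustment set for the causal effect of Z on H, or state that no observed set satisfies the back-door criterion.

Z→H: no observed back-door set.

desc(Z)\{Z}={H,J}; candidates ⊆ {N,W}.
Z↔H: latent back-door arc(s) into Z.
size 0: {}; under {} Z still reaches {H} ∋ H.
size 1: {N}, {W}; under {N} Z still reaches {H} ∋ H.
size 2: {N,W}; under {N,W} Z still reaches {H} ∋ H.
Z↔H cannot be blocked by any observed set — no back-door set.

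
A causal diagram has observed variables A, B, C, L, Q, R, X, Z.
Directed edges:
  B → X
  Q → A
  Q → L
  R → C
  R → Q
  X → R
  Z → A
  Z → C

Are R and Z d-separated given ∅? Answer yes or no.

Yes — R ⊥ Z | ∅.

Bayes-Ball from R | ∅ reaches {A,B,C,L,Q,X}.
Z ∉ reach(R|∅) ⇒ R ⊥ Z | ∅.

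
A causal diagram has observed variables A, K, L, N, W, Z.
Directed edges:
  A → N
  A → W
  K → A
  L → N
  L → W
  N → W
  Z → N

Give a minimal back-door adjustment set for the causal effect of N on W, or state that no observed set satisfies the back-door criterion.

desc(N)\{N}={W}; candidates ⊆ {A,K,L,Z}.
size 0: {}; under {} N still reaches {A,K,L,W,Z} ∋ W.
size 1: {A}, {K}, {L} …(+1); under {A} N still reaches {L,W,Z} ∋ W.
{A,L}: N⊥W given {A,L} in G with N→· removed — back-door holds.

N→W: minimal back-door set {A, L}.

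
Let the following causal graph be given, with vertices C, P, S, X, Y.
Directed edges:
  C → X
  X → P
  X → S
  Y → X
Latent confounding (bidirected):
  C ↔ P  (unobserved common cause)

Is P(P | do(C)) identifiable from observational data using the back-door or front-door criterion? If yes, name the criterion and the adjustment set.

desc(C)\{C}={P,S,X}; candidates ⊆ {Y}.
C↔P: latent back-door arc(s) into C.
size 0: {}; under {} C still reaches {P} ∋ P.
size 1: {Y}; under {Y} C still reaches {P} ∋ P.
C↔P cannot be blocked by any observed set — no back-door set.
{X}: (i) intercepts every directed C→P path; (ii) no back-door C→{X}; (iii) {C} blocks every back-door {X}→P. Front-door holds.
P(P|do(C)) = Σ_{X} P(X|C) Σ_{C'} P(P|X,C')P(C').

P(P|do(C)): frontdoor, adjust for {X}.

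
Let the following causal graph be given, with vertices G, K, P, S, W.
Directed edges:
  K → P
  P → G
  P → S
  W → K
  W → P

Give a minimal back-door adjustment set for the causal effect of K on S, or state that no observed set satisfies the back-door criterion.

desc(K)\{K}={G,P,S}; candidates ⊆ {W}.
size 0: {}; under {} K still reaches {G,P,S,W} ∋ S.
{W}: K⊥S given {W} in G with K→· removed — back-door holds.

K→S: minimal back-door set {W}.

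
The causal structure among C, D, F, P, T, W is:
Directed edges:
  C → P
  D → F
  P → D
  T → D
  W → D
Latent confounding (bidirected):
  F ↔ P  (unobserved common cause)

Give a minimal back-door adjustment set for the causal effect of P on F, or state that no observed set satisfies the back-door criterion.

P→F: no observed back-door set.

desc(P)\{P}={D,F}; candidates ⊆ {C,T,W}.
P↔F: latent back-door arc(s) into P.
size 0: {}; under {} P still reaches {C,F} ∋ F.
size 1: {C}, {T}, {W}; under {C} P still reaches {F} ∋ F.
size 2: {C,T}, {C,W}, {T,W}; under {C,T} P still reaches {F} ∋ F.
P↔F cannot be blocked by any observed set — no back-door set.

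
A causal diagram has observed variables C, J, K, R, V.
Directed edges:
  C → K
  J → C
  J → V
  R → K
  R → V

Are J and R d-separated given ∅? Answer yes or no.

Yes — J ⊥ R | ∅.

Bayes-Ball from J | ∅ reaches {C,K,V}.
R ∉ reach(J|∅) ⇒ J ⊥ R | ∅.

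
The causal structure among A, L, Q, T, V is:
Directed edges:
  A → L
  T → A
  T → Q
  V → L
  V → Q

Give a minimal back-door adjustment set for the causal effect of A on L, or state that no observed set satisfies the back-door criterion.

A→L: minimal back-door set ∅.

desc(A)\{A}={L}; candidates ⊆ {Q,T,V}.
∅: A⊥L given ∅ in G with A→· removed — back-door holds.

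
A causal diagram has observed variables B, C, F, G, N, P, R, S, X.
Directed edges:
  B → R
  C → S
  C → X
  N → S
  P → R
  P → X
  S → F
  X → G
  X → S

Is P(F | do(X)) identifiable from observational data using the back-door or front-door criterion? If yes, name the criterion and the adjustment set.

desc(X)\{X}={F,G,S}; candidates ⊆ {B,C,N,P,R}.
size 0: {}; under {} X still reaches {C,F,P,R,S} ∋ F.
{C}: X⊥F given {C} in G with X→· removed — back-door holds.
P(F|do(X)) = Σ_{C} P(F|X,C)·P(C).

P(F|do(X)): backdoor, adjust for {C}.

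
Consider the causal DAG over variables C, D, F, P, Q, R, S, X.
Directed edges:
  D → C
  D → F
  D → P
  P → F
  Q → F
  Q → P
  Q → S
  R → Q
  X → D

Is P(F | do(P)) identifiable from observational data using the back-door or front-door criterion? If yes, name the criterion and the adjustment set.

desc(P)\{P}={F}; candidates ⊆ {C,D,Q,R,S,X}.
size 0: {}; under {} P still reaches {C,D,F,Q,R,S,X} ∋ F.
size 1: {C}, {D}, {Q} …(+3); under {C} P still reaches {D,F,Q,R,S,X} ∋ F.
{D,Q}: P⊥F given {D,Q} in G with P→· removed — back-door holds.
P(F|do(P)) = Σ_{D,Q} P(F|P,D,Q)·P(D,Q).

P(F|do(P)): backdoor, adjust for {D, Q}.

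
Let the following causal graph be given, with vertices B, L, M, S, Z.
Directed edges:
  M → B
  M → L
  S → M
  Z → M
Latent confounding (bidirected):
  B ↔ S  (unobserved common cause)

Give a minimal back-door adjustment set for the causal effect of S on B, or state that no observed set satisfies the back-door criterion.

S→B: no observed back-door set.

desc(S)\{S}={B,L,M}; candidates ⊆ {Z}.
S↔B: latent back-door arc(s) into S.
size 0: {}; under {} S still reaches {B} ∋ B.
size 1: {Z}; under {Z} S still reaches {B} ∋ B.
S↔B cannot be blocked by any observed set — no back-door set.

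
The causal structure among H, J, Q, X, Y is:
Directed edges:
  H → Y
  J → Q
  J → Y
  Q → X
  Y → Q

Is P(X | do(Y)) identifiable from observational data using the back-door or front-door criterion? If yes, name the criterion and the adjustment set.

P(X|do(Y)): backdoor, adjust for {J}.

desc(Y)\{Y}={Q,X}; candidates ⊆ {H,J}.
size 0: {}; under {} Y still reaches {H,J,Q,X} ∋ X.
{J}: Y⊥X given {J} in G with Y→· removed — back-door holds.
P(X|do(Y)) = Σ_{J} P(X|Y,J)·P(J).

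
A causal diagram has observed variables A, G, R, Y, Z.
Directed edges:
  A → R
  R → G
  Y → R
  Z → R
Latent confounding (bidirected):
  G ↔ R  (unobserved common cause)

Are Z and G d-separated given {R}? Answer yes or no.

Bayes-Ball from Z | {R} reaches {A,G,Y}.
G ∈ reach(Z|{R}) ⇒ Z ⊥̸ G | {R}.

No — Z and G are d-connected given {R}.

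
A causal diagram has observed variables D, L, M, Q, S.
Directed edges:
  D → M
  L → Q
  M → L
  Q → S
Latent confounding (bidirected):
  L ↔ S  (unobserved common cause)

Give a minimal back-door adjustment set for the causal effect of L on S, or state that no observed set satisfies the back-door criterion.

desc(L)\{L}={Q,S}; candidates ⊆ {D,M}.
L↔S: latent back-door arc(s) into L.
size 0: {}; under {} L still reaches {D,M,S} ∋ S.
size 1: {D}, {M}; under {D} L still reaches {M,S} ∋ S.
size 2: {D,M}; under {D,M} L still reaches {S} ∋ S.
L↔S cannot be blocked by any observed set — no back-door set.

L→S: no observed back-door set.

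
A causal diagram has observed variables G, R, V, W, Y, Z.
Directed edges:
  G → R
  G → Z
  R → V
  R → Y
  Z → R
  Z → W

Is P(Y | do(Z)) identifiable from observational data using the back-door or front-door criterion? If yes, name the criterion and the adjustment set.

desc(Z)\{Z}={R,V,W,Y}; candidates ⊆ {G}.
size 0: {}; under {} Z still reaches {G,R,V,Y} ∋ Y.
{G}: Z⊥Y given {G} in G with Z→· removed — back-door holds.
P(Y|do(Z)) = Σ_{G} P(Y|Z,G)·P(G).

P(Y|do(Z)): backdoor, adjust for {G}.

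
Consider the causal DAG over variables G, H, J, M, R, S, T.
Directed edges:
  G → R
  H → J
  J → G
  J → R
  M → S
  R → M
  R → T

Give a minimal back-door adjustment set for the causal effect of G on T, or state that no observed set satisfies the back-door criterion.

G→T: minimal back-door set {J}.

desc(G)\{G}={M,R,S,T}; candidates ⊆ {H,J}.
size 0: {}; under {} G still reaches {H,J,M,R,S,T} ∋ T.
{J}: G⊥T given {J} in G with G→· removed — back-door holds.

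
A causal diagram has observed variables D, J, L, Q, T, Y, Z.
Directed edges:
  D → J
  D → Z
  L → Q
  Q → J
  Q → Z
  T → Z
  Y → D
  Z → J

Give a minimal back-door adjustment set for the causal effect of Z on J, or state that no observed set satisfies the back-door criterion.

Z→J: minimal back-door set {D, Q}.

desc(Z)\{Z}={J}; candidates ⊆ {D,L,Q,T,Y}.
size 0: {}; under {} Z still reaches {D,J,L,Q,T,Y} ∋ J.
size 1: {D}, {L}, {Q} …(+2); under {D} Z still reaches {J,L,Q,T} ∋ J.
{D,Q}: Z⊥J given {D,Q} in G with Z→· removed — back-door holds.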